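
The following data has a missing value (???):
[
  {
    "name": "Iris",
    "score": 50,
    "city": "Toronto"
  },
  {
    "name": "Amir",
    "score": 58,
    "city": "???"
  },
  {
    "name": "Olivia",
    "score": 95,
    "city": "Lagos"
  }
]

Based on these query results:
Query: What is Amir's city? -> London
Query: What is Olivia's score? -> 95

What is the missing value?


The missing value is Amir's city
From query: Amir's city = London

ANSWER: London


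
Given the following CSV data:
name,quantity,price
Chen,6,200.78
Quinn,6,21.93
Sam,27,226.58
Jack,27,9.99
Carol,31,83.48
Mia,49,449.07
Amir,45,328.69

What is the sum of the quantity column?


Values in 'quantity' column:
  Row 1: 6
  Row 2: 6
  Row 3: 27
  Row 4: 27
  Row 5: 31
  Row 6: 49
  Row 7: 45
Sum = 6 + 6 + 27 + 27 + 31 + 49 + 45 = 191

ANSWER: 191


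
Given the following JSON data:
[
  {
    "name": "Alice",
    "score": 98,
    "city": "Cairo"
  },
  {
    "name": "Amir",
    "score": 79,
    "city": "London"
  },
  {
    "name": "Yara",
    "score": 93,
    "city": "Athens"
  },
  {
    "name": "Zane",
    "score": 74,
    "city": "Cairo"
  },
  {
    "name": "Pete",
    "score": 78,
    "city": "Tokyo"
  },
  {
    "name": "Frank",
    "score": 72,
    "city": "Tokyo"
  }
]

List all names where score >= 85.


Filtering records where score >= 85:
  Alice (score=98) -> YES
  Amir (score=79) -> no
  Yara (score=93) -> YES
  Zane (score=74) -> no
  Pete (score=78) -> no
  Frank (score=72) -> no


ANSWER: Alice, Yara


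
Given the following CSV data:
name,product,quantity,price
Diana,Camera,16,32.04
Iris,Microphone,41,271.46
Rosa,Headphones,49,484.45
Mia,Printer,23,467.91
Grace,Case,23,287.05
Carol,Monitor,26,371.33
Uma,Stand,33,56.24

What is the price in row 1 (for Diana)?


Row 1: Diana
Column 'price' = 32.04

ANSWER: 32.04


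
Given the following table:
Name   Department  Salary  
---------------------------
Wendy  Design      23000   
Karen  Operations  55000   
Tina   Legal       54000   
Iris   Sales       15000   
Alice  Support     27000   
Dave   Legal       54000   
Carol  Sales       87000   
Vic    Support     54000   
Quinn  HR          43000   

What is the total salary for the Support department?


Support department members:
  Alice: 27000
  Vic: 54000
Total = 27000 + 54000 = 81000

ANSWER: 81000


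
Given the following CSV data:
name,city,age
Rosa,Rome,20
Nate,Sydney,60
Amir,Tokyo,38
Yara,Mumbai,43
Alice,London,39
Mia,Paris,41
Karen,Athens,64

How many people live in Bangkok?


Scanning city column for 'Bangkok':
Total matches: 0

ANSWER: 0


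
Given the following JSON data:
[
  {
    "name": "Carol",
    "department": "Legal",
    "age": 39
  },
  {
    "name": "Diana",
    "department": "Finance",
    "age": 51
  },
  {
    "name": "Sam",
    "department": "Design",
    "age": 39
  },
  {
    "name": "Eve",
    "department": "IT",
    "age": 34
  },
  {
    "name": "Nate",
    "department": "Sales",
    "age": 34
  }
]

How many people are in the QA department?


Scanning records for department = QA
  No matches found
Count: 0

ANSWER: 0


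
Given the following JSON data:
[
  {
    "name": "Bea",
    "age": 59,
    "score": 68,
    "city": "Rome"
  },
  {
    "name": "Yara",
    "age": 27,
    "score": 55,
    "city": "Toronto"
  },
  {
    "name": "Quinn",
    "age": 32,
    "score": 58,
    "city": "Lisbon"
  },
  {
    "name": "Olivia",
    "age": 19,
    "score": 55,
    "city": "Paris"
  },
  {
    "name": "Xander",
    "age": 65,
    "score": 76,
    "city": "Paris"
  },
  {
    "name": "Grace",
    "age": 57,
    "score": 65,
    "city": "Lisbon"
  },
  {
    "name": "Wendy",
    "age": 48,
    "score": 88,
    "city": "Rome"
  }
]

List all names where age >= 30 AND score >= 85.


Checking both conditions:
  Bea (age=59, score=68) -> no
  Yara (age=27, score=55) -> no
  Quinn (age=32, score=58) -> no
  Olivia (age=19, score=55) -> no
  Xander (age=65, score=76) -> no
  Grace (age=57, score=65) -> no
  Wendy (age=48, score=88) -> YES


ANSWER: Wendy


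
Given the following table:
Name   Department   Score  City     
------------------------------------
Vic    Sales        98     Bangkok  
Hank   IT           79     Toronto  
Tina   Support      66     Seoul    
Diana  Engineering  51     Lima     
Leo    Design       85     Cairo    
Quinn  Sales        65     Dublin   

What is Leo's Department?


Row 5: Leo
Department = Design

ANSWER: Design


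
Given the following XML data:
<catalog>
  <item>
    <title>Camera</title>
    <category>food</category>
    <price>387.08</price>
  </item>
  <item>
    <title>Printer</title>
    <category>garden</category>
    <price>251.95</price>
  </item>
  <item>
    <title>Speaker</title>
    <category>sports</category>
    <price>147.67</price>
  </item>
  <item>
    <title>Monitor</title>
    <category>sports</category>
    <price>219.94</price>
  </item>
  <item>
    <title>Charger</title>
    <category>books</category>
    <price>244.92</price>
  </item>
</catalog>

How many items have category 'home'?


Scanning <item> elements for <category>home</category>:
Count: 0

ANSWER: 0


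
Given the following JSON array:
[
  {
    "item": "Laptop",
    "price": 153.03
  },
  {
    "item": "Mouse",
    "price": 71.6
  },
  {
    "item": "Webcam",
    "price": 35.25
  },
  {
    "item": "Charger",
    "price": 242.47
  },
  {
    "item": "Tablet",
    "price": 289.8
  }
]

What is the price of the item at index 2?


Array index 2 -> Webcam
price = 35.25

ANSWER: 35.25


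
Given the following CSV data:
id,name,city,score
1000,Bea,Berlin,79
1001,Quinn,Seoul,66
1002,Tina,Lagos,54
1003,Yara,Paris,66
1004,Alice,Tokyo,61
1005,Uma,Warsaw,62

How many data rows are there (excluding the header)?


Counting rows (excluding header):
Header: id,name,city,score
Data rows: 6

ANSWER: 6


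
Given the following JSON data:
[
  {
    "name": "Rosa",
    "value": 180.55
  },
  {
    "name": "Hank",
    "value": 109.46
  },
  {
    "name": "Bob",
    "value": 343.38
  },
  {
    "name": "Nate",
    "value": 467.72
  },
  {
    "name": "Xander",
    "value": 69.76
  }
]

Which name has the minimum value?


Comparing values:
  Rosa: 180.55
  Hank: 109.46
  Bob: 343.38
  Nate: 467.72
  Xander: 69.76
Minimum: Xander (69.76)

ANSWER: Xander


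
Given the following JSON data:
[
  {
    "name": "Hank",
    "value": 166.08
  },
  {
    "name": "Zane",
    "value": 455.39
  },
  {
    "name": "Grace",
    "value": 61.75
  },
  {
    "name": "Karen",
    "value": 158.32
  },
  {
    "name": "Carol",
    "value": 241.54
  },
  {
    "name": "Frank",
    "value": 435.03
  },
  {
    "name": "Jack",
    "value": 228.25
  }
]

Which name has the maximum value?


Comparing values:
  Hank: 166.08
  Zane: 455.39
  Grace: 61.75
  Karen: 158.32
  Carol: 241.54
  Frank: 435.03
  Jack: 228.25
Maximum: Zane (455.39)

ANSWER: Zane


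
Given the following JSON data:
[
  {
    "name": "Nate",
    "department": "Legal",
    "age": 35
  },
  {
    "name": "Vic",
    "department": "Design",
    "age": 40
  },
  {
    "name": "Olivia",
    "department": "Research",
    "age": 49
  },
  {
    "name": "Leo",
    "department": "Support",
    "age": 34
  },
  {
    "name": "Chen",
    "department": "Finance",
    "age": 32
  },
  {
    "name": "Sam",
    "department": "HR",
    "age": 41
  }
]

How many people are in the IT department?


Scanning records for department = IT
  No matches found
Count: 0

ANSWER: 0


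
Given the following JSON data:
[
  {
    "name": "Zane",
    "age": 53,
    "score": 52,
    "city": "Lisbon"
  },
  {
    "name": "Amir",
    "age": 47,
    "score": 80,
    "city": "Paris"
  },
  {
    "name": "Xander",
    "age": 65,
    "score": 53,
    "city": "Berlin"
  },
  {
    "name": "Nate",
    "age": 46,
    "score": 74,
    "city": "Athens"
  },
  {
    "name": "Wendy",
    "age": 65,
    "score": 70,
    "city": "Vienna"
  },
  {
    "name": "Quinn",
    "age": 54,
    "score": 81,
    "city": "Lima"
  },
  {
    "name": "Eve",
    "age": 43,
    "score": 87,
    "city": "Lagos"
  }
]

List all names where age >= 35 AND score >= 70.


Checking both conditions:
  Zane (age=53, score=52) -> no
  Amir (age=47, score=80) -> YES
  Xander (age=65, score=53) -> no
  Nate (age=46, score=74) -> YES
  Wendy (age=65, score=70) -> YES
  Quinn (age=54, score=81) -> YES
  Eve (age=43, score=87) -> YES


ANSWER: Amir, Nate, Wendy, Quinn, Eve


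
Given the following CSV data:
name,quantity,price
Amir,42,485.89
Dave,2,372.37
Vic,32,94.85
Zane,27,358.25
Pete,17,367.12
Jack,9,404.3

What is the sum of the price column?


Values in 'price' column:
  Row 1: 485.89
  Row 2: 372.37
  Row 3: 94.85
  Row 4: 358.25
  Row 5: 367.12
  Row 6: 404.3
Sum = 485.89 + 372.37 + 94.85 + 358.25 + 367.12 + 404.3 = 2082.78

ANSWER: 2082.78


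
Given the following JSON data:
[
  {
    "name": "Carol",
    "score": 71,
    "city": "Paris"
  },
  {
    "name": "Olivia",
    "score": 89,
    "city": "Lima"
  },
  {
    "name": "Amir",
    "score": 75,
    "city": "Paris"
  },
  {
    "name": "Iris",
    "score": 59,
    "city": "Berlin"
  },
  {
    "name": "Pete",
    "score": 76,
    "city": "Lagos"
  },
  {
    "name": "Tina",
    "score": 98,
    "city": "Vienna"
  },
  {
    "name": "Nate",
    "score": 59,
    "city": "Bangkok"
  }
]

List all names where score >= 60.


Filtering records where score >= 60:
  Carol (score=71) -> YES
  Olivia (score=89) -> YES
  Amir (score=75) -> YES
  Iris (score=59) -> no
  Pete (score=76) -> YES
  Tina (score=98) -> YES
  Nate (score=59) -> no


ANSWER: Carol, Olivia, Amir, Pete, Tina


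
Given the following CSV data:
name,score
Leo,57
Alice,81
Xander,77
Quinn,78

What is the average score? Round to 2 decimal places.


Scores: 57, 81, 77, 78
Sum = 293
Count = 4
Average = 293 / 4 = 73.25

ANSWER: 73.25


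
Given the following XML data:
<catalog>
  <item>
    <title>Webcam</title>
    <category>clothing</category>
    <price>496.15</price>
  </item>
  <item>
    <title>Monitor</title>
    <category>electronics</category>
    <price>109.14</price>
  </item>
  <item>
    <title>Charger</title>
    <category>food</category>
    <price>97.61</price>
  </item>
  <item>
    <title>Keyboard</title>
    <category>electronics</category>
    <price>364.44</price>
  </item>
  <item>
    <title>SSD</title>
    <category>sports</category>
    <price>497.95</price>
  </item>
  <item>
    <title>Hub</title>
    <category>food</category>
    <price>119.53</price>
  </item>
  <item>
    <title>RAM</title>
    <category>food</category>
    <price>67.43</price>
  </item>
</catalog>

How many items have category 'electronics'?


Scanning <item> elements for <category>electronics</category>:
  Item 2: Monitor -> MATCH
  Item 4: Keyboard -> MATCH
Count: 2

ANSWER: 2


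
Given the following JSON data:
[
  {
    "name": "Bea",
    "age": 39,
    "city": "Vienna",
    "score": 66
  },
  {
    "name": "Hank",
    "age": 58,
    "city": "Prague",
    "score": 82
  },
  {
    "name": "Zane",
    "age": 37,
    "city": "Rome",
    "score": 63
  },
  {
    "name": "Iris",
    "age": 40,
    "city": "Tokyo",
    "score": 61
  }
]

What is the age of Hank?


Looking up record where name = Hank
Record index: 1
Field 'age' = 58

ANSWER: 58


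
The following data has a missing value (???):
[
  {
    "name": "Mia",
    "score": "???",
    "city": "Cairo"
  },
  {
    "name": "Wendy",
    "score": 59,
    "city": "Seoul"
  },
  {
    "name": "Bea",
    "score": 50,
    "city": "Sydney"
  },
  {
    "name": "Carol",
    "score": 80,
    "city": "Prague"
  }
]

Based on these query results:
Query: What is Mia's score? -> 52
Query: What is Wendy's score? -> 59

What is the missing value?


The missing value is Mia's score
From query: Mia's score = 52

ANSWER: 52


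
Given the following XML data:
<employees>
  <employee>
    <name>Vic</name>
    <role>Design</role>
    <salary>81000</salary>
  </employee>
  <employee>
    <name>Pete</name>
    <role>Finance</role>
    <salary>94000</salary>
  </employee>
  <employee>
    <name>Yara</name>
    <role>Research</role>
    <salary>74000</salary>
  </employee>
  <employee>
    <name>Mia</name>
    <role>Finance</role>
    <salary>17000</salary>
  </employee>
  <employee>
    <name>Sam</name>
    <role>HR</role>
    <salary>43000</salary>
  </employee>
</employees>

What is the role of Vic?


Searching for <employee> with <name>Vic</name>
Found at position 1
<role>Design</role>

ANSWER: Design


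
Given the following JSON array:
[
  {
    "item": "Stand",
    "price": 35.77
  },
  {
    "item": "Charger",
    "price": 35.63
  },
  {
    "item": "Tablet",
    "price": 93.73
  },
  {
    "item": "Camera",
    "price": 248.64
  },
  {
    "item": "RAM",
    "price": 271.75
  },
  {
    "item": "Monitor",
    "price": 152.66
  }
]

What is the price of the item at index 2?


Array index 2 -> Tablet
price = 93.73

ANSWER: 93.73


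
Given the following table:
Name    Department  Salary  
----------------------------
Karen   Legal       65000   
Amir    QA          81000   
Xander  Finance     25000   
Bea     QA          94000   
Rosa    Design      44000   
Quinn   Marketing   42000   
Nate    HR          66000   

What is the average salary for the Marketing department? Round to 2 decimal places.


Marketing department members:
  Quinn: 42000
Sum = 42000
Count = 1
Average = 42000 / 1 = 42000.00

ANSWER: 42000.00


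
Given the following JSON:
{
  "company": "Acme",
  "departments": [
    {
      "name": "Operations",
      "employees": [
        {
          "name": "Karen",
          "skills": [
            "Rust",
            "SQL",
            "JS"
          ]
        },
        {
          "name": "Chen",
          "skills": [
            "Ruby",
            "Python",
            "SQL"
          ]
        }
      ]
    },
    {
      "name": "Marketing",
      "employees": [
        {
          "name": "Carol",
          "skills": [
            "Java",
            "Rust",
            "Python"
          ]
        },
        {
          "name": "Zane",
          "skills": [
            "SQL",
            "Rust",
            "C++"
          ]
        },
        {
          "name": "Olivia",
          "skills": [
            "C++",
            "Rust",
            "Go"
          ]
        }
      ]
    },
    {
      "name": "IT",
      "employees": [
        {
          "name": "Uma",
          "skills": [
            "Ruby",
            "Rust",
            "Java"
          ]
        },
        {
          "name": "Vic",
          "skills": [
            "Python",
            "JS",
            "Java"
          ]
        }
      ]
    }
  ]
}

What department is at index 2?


Path: departments[2].name
Value: IT

ANSWER: IT


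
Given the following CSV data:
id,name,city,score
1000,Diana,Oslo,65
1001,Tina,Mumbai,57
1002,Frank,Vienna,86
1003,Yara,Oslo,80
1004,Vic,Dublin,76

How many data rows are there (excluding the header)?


Counting rows (excluding header):
Header: id,name,city,score
Data rows: 5

ANSWER: 5


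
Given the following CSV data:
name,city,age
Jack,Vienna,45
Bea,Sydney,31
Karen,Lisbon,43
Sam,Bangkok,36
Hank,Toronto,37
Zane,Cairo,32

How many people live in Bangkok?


Scanning city column for 'Bangkok':
  Row 4: Sam -> MATCH
Total matches: 1

ANSWER: 1


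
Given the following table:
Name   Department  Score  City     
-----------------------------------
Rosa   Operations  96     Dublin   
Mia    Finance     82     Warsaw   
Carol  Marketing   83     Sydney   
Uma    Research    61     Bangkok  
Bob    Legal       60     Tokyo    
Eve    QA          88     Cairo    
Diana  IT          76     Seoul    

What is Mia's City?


Row 2: Mia
City = Warsaw

ANSWER: Warsaw


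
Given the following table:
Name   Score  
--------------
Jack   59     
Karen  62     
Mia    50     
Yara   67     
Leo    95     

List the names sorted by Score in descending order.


Sorting by Score (descending):
  Leo: 95
  Yara: 67
  Karen: 62
  Jack: 59
  Mia: 50


ANSWER: Leo, Yara, Karen, Jack, Mia


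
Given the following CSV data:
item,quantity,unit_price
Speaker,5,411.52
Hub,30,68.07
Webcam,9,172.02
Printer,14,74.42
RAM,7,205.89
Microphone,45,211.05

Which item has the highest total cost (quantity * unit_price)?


Computing row totals:
  Speaker: 2057.6
  Hub: 2042.1
  Webcam: 1548.18
  Printer: 1041.88
  RAM: 1441.23
  Microphone: 9497.25
Maximum: Microphone (9497.25)

ANSWER: Microphone


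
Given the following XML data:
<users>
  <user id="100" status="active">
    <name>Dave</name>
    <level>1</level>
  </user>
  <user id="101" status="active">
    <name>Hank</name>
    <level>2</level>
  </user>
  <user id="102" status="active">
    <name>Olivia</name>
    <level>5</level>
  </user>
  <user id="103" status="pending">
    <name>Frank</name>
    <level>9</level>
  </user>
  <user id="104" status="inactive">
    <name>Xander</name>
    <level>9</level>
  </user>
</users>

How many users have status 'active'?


Counting users with status='active':
  Dave (id=100) -> MATCH
  Hank (id=101) -> MATCH
  Olivia (id=102) -> MATCH
Count: 3

ANSWER: 3


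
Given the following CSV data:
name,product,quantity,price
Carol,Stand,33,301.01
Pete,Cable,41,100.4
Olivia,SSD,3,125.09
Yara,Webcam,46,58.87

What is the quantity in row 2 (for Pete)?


Row 2: Pete
Column 'quantity' = 41

ANSWER: 41


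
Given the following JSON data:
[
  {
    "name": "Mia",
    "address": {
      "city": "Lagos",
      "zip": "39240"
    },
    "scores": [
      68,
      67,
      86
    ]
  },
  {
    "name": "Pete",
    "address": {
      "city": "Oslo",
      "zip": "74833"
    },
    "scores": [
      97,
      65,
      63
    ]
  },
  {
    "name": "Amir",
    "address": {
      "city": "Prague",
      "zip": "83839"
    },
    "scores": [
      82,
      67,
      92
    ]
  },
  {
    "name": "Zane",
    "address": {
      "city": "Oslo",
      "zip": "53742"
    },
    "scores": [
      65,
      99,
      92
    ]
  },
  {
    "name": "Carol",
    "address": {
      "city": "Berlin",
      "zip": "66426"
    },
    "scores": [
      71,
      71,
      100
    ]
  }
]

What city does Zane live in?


Path: records[3].address.city
Value: Oslo

ANSWER: Oslo


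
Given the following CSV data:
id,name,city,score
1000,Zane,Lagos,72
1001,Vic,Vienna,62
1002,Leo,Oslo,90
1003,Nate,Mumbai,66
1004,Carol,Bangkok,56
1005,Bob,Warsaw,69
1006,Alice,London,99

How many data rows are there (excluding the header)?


Counting rows (excluding header):
Header: id,name,city,score
Data rows: 7

ANSWER: 7


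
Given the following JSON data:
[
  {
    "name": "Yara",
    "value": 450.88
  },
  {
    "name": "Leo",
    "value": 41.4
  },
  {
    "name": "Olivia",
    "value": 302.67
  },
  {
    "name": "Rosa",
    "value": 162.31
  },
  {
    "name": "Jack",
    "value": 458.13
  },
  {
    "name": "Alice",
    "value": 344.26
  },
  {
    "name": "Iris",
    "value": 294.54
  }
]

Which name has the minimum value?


Comparing values:
  Yara: 450.88
  Leo: 41.4
  Olivia: 302.67
  Rosa: 162.31
  Jack: 458.13
  Alice: 344.26
  Iris: 294.54
Minimum: Leo (41.4)

ANSWER: Leo


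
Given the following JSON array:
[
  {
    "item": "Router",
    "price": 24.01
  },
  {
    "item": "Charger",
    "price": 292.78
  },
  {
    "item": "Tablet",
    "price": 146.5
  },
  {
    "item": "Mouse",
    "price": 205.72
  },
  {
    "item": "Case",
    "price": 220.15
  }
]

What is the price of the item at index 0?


Array index 0 -> Router
price = 24.01

ANSWER: 24.01


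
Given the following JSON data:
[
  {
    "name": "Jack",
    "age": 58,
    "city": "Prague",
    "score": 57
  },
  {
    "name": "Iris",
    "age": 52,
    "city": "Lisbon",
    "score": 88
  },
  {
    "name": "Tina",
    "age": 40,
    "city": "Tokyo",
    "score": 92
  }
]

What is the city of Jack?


Looking up record where name = Jack
Record index: 0
Field 'city' = Prague

ANSWER: Prague


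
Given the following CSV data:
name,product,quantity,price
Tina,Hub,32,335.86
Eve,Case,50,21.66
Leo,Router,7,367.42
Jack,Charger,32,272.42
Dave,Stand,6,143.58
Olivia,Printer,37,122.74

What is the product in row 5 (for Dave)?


Row 5: Dave
Column 'product' = Stand

ANSWER: Stand


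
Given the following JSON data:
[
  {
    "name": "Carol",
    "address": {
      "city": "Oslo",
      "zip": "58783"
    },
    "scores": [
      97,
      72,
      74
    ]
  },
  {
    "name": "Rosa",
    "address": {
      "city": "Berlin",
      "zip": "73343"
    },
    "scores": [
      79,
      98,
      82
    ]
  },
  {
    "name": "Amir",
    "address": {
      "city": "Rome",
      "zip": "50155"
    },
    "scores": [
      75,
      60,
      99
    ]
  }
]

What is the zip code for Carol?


Path: records[0].address.zip
Value: 58783

ANSWER: 58783


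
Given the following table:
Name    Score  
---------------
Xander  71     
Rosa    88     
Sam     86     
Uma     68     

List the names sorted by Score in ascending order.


Sorting by Score (ascending):
  Uma: 68
  Xander: 71
  Sam: 86
  Rosa: 88


ANSWER: Uma, Xander, Sam, Rosa


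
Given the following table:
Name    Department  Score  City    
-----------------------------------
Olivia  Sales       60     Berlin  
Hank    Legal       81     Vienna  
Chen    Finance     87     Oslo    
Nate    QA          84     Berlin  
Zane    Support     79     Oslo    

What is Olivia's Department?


Row 1: Olivia
Department = Sales

ANSWER: Sales


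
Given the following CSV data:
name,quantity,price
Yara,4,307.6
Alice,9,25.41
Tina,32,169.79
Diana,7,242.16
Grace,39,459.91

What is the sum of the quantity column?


Values in 'quantity' column:
  Row 1: 4
  Row 2: 9
  Row 3: 32
  Row 4: 7
  Row 5: 39
Sum = 4 + 9 + 32 + 7 + 39 = 91

ANSWER: 91


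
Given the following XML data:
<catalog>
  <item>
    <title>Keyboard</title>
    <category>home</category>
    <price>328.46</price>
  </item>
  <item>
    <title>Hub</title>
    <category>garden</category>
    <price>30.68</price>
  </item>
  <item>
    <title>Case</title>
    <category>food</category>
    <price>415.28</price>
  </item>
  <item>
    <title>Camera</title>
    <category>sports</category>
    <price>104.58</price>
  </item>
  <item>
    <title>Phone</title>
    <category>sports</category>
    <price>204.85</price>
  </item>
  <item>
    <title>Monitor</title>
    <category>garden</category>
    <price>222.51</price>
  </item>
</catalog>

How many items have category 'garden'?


Scanning <item> elements for <category>garden</category>:
  Item 2: Hub -> MATCH
  Item 6: Monitor -> MATCH
Count: 2

ANSWER: 2


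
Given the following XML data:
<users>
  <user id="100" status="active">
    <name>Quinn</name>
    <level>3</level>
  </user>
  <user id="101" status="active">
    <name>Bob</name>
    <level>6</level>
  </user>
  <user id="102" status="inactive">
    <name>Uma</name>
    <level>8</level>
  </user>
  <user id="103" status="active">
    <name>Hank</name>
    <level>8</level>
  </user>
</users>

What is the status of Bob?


Finding user with name = Bob
user id="101" status="active"

ANSWER: active


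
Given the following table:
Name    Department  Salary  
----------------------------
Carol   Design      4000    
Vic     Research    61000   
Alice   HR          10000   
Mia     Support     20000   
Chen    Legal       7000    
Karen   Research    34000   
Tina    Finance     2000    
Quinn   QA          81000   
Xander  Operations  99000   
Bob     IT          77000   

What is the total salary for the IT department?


IT department members:
  Bob: 77000
Total = 77000 = 77000

ANSWER: 77000


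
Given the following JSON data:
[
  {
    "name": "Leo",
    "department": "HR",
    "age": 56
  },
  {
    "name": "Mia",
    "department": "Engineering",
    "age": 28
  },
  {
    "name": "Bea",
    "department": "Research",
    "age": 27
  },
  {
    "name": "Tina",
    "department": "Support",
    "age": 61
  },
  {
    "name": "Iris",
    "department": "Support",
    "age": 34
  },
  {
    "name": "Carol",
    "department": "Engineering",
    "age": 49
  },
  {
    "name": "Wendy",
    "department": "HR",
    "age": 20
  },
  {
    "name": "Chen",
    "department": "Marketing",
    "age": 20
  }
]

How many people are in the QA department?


Scanning records for department = QA
  No matches found
Count: 0

ANSWER: 0


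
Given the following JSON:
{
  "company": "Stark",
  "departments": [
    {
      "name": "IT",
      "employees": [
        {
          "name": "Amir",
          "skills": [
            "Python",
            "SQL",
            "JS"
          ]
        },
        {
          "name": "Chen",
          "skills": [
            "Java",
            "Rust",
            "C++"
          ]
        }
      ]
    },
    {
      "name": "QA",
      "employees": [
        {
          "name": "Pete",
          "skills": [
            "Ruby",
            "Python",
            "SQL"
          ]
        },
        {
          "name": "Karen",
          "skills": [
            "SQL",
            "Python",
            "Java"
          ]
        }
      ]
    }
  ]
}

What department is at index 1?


Path: departments[1].name
Value: QA

ANSWER: QA


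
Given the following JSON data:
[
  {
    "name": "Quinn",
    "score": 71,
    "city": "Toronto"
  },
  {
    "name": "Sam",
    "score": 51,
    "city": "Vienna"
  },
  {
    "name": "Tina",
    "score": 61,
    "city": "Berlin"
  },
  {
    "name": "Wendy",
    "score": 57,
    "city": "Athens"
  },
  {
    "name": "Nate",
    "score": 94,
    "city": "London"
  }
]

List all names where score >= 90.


Filtering records where score >= 90:
  Quinn (score=71) -> no
  Sam (score=51) -> no
  Tina (score=61) -> no
  Wendy (score=57) -> no
  Nate (score=94) -> YES


ANSWER: Nate


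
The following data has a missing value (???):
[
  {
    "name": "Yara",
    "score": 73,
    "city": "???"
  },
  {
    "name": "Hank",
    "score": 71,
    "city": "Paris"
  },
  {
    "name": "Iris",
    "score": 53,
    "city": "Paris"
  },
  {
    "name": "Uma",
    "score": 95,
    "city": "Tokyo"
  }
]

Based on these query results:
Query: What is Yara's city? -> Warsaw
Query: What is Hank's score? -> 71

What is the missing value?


The missing value is Yara's city
From query: Yara's city = Warsaw

ANSWER: Warsaw


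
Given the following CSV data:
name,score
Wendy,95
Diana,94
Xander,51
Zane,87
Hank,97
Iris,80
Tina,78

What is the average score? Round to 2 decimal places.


Scores: 95, 94, 51, 87, 97, 80, 78
Sum = 582
Count = 7
Average = 582 / 7 = 83.14

ANSWER: 83.14


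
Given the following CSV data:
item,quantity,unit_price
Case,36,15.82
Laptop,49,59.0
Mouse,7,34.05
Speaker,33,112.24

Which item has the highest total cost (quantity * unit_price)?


Computing row totals:
  Case: 569.52
  Laptop: 2891.0
  Mouse: 238.35
  Speaker: 3703.92
Maximum: Speaker (3703.92)

ANSWER: Speaker


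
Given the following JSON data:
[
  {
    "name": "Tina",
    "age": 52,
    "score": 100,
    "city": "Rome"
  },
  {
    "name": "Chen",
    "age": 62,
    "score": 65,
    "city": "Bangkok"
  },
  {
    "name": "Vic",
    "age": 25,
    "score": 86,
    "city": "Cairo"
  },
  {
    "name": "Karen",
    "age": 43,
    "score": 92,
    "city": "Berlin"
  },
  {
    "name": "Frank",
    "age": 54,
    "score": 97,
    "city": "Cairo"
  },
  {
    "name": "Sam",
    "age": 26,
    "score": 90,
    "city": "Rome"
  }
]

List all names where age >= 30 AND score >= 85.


Checking both conditions:
  Tina (age=52, score=100) -> YES
  Chen (age=62, score=65) -> no
  Vic (age=25, score=86) -> no
  Karen (age=43, score=92) -> YES
  Frank (age=54, score=97) -> YES
  Sam (age=26, score=90) -> no


ANSWER: Tina, Karen, Frank


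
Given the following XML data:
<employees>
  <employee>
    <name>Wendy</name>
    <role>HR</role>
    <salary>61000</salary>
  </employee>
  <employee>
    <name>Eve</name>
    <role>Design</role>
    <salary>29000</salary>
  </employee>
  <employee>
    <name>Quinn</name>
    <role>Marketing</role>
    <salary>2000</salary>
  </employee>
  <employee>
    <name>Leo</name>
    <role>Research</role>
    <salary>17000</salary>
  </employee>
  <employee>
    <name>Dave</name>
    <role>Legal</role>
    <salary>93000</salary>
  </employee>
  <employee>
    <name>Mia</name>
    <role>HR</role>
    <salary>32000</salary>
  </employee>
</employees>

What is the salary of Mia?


Searching for <employee> with <name>Mia</name>
Found at position 6
<salary>32000</salary>

ANSWER: 32000


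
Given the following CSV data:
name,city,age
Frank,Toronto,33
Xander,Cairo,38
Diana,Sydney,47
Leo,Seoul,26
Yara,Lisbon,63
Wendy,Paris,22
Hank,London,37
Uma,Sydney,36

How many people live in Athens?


Scanning city column for 'Athens':
Total matches: 0

ANSWER: 0


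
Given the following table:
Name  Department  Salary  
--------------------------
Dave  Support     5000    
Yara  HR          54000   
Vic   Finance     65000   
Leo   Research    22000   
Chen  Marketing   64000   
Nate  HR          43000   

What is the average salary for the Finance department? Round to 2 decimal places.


Finance department members:
  Vic: 65000
Sum = 65000
Count = 1
Average = 65000 / 1 = 65000.00

ANSWER: 65000.00


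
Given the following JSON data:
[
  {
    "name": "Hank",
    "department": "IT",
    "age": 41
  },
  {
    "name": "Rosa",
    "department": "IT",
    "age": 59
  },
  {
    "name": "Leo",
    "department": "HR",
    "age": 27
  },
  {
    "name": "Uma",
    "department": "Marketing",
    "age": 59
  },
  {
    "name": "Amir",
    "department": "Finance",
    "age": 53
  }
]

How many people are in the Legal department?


Scanning records for department = Legal
  No matches found
Count: 0

ANSWER: 0


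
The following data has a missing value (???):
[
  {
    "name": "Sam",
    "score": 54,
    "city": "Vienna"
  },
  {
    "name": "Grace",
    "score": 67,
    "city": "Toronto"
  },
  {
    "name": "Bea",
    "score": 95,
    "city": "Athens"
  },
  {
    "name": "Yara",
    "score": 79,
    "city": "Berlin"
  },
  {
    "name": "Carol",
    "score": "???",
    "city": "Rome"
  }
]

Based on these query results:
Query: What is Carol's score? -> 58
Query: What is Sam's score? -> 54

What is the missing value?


The missing value is Carol's score
From query: Carol's score = 58

ANSWER: 58


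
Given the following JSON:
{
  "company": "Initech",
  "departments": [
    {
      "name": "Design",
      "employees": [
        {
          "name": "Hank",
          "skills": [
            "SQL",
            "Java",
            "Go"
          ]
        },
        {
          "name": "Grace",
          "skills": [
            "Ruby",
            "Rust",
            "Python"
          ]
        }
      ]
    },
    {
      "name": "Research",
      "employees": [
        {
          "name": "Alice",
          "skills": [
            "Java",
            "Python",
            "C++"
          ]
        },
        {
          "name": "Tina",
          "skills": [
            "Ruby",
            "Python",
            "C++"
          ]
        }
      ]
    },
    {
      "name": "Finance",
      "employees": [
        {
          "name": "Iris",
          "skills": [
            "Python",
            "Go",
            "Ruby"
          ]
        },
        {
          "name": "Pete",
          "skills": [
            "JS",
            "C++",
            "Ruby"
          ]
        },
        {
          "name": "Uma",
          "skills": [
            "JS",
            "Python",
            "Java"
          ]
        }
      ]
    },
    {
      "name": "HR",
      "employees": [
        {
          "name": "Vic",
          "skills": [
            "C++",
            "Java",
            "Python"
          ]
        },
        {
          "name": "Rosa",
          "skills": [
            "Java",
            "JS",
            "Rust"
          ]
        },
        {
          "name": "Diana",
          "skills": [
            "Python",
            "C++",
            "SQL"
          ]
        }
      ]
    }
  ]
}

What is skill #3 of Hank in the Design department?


Path: departments[0].employees[0].skills[2]
Value: Go

ANSWER: Go


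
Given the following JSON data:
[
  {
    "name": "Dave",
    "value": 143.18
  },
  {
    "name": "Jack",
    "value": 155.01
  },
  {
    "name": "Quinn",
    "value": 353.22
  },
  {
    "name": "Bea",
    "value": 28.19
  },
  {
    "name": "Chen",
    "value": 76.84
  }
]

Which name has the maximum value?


Comparing values:
  Dave: 143.18
  Jack: 155.01
  Quinn: 353.22
  Bea: 28.19
  Chen: 76.84
Maximum: Quinn (353.22)

ANSWER: Quinn


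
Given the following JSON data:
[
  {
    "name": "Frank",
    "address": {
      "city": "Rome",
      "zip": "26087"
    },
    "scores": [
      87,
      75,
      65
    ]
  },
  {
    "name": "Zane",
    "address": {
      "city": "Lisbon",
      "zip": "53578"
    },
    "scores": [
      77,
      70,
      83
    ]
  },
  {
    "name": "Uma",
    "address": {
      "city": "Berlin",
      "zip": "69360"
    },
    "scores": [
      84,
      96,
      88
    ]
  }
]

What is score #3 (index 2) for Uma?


Path: records[2].scores[2]
Value: 88

ANSWER: 88


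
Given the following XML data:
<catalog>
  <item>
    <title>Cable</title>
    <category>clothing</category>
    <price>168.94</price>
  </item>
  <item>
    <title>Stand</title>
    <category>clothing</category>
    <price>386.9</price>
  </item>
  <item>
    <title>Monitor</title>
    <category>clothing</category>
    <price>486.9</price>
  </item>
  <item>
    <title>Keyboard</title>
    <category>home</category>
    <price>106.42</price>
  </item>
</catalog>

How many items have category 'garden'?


Scanning <item> elements for <category>garden</category>:
Count: 0

ANSWER: 0


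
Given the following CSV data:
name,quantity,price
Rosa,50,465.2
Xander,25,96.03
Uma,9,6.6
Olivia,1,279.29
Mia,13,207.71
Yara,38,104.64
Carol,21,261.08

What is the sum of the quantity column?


Values in 'quantity' column:
  Row 1: 50
  Row 2: 25
  Row 3: 9
  Row 4: 1
  Row 5: 13
  Row 6: 38
  Row 7: 21
Sum = 50 + 25 + 9 + 1 + 13 + 38 + 21 = 157

ANSWER: 157


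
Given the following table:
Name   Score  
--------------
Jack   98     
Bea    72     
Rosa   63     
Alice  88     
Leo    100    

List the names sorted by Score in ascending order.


Sorting by Score (ascending):
  Rosa: 63
  Bea: 72
  Alice: 88
  Jack: 98
  Leo: 100


ANSWER: Rosa, Bea, Alice, Jack, Leo


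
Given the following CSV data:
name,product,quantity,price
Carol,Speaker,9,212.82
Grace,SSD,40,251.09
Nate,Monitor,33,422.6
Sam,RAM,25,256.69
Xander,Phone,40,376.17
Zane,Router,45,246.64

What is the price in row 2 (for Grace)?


Row 2: Grace
Column 'price' = 251.09

ANSWER: 251.09


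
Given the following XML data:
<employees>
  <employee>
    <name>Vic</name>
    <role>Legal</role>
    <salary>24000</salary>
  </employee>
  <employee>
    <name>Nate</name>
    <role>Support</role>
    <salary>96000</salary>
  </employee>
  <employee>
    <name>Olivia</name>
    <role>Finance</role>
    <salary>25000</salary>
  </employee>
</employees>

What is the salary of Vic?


Searching for <employee> with <name>Vic</name>
Found at position 1
<salary>24000</salary>

ANSWER: 24000


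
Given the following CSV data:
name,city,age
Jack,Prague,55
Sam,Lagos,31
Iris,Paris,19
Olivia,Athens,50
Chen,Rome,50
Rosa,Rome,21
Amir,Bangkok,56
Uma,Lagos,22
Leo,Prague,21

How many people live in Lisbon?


Scanning city column for 'Lisbon':
Total matches: 0

ANSWER: 0


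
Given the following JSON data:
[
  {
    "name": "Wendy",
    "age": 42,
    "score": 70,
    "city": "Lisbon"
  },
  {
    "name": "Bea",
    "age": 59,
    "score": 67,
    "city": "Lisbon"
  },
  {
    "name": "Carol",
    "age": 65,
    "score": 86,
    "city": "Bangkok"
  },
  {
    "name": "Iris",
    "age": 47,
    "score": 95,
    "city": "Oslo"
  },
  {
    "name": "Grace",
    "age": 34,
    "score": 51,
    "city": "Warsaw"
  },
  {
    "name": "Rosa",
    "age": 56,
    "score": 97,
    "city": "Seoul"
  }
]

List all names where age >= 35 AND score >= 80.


Checking both conditions:
  Wendy (age=42, score=70) -> no
  Bea (age=59, score=67) -> no
  Carol (age=65, score=86) -> YES
  Iris (age=47, score=95) -> YES
  Grace (age=34, score=51) -> no
  Rosa (age=56, score=97) -> YES


ANSWER: Carol, Iris, Rosa


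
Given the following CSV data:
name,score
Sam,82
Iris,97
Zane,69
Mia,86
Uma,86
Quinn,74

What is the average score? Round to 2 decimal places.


Scores: 82, 97, 69, 86, 86, 74
Sum = 494
Count = 6
Average = 494 / 6 = 82.33

ANSWER: 82.33


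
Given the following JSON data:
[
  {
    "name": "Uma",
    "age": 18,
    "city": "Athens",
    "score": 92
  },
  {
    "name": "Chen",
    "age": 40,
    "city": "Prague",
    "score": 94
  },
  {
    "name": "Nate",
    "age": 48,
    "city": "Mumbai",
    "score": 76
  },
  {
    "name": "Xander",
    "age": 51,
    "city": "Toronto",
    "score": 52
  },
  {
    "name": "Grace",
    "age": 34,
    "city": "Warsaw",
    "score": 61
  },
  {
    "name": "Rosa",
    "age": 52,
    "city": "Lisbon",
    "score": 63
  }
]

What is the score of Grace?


Looking up record where name = Grace
Record index: 4
Field 'score' = 61

ANSWER: 61


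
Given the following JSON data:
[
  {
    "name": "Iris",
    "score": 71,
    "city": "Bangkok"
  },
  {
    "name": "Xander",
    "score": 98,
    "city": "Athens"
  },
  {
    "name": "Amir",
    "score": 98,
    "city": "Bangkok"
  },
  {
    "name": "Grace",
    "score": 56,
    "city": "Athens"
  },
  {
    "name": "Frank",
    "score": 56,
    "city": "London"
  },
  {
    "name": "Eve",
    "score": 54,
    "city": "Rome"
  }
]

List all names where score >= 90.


Filtering records where score >= 90:
  Iris (score=71) -> no
  Xander (score=98) -> YES
  Amir (score=98) -> YES
  Grace (score=56) -> no
  Frank (score=56) -> no
  Eve (score=54) -> no


ANSWER: Xander, Amir


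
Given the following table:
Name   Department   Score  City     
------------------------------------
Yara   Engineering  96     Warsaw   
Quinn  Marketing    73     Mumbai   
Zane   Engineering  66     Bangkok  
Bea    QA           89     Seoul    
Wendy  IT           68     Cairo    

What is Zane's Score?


Row 3: Zane
Score = 66

ANSWER: 66


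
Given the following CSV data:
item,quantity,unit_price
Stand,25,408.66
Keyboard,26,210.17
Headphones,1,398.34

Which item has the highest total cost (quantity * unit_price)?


Computing row totals:
  Stand: 10216.5
  Keyboard: 5464.42
  Headphones: 398.34
Maximum: Stand (10216.5)

ANSWER: Stand


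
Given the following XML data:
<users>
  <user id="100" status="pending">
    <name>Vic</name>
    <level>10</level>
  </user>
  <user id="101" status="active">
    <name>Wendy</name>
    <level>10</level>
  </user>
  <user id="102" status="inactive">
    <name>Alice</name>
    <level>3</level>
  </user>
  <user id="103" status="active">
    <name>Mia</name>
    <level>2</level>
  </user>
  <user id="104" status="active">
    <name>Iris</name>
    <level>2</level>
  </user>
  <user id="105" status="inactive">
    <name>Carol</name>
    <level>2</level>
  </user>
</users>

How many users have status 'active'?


Counting users with status='active':
  Wendy (id=101) -> MATCH
  Mia (id=103) -> MATCH
  Iris (id=104) -> MATCH
Count: 3

ANSWER: 3


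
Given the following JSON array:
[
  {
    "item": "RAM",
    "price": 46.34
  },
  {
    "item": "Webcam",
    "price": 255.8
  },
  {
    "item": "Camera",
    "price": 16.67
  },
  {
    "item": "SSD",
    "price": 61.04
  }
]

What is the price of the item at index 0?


Array index 0 -> RAM
price = 46.34

ANSWER: 46.34


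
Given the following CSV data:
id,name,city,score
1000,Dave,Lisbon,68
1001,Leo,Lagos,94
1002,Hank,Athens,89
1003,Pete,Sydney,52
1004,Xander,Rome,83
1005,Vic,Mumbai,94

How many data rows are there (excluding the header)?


Counting rows (excluding header):
Header: id,name,city,score
Data rows: 6

ANSWER: 6


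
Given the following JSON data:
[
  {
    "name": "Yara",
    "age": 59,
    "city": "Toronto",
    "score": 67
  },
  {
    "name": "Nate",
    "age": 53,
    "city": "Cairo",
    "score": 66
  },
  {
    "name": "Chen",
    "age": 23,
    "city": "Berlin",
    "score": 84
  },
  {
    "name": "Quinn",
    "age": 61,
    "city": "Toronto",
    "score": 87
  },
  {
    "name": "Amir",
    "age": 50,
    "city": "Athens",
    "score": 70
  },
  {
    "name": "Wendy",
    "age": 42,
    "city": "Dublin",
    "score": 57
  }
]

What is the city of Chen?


Looking up record where name = Chen
Record index: 2
Field 'city' = Berlin

ANSWER: Berlin
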